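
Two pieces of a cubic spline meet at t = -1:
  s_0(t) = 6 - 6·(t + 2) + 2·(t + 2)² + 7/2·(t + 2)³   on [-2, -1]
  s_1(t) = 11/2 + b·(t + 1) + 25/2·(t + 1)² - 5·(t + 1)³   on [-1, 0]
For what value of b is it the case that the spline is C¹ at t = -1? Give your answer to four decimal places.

s_0'(t) = -6 + 4·(t + 2) + 21/2·(t + 2)², so s_0'(-1) = 17/2. On the right, s_1'(-1) = b, so b = 17/2.

8.5000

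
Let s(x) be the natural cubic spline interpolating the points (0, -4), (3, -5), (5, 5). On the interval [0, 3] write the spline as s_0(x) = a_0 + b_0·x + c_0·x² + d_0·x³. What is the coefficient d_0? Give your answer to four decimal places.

0.1778

With m_i denoting the second derivative at x_i, h_i = 3, 2, and Δ_i = (y_(i+1) − y_i)/h_i = -1/3, 5:
  3·m_0 + 10·m_1 + 2·m_2 = 6(Δ_1 - Δ_0) = 32
Natural end conditions: m_0 = m_2 = 0.
Hence m_0 = 0, m_1 = 16/5, m_2 = 0.
On [0, 3], with s_0(x) = a_0 + b_0·x + c_0·x² + d_0·x³: c_0 = m_0/2 = 0, d_0 = (m_1 - m_0)/(6h_0) = 8/45, b_0 = Δ_0 - h_0(2m_0 + m_1)/6 = -29/15.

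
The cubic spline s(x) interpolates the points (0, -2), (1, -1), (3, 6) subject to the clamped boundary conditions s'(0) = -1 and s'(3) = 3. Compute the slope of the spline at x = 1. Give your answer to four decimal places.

2.5833

Let σ_i = s''(x_i). Step sizes h_i = 1, 2; slopes of the chords Δ_i = (y_(i+1) - y_i)/h_i = 1, 7/2.
  1·σ_0 + 6·σ_1 + 2·σ_2 = 6(Δ_1 - Δ_0) = 15
Clamped end conditions give two more equations: 2h_0·σ_0 + h_0·σ_1 = 6(Δ_0 - s'(0)) = 12 and h_1·σ_1 + 2h_1·σ_2 = 6(s'(3) - Δ_1) = -3.
Solving: σ_0 = 29/6, σ_1 = 7/3, σ_2 = -23/12.
On [1, 3], s'(x) = b_1 + 2c_1·(x - 1) + 3d_1·(x - 1)² with b_1 = Δ_1 - h_1(2σ_1 + σ_2)/6 = 31/12, c_1 = σ_1/2 = 7/6, d_1 = (σ_2 - σ_1)/(6h_1) = -17/48. So s'(1) = 31/12.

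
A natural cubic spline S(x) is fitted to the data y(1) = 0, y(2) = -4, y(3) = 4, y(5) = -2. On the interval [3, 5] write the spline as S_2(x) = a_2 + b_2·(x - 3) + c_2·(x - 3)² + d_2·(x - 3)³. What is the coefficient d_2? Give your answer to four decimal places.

With σ_i denoting the second derivative at x_i, h_i = 1, 1, 2, and Δ_i = (y_(i+1) − y_i)/h_i = -4, 8, -3:
  1·σ_0 + 4·σ_1 + 1·σ_2 = 6(Δ_1 - Δ_0) = 72
  1·σ_1 + 6·σ_2 + 2·σ_3 = 6(Δ_2 - Δ_1) = -66
Natural end conditions: σ_0 = σ_3 = 0.
Solving the tridiagonal system: σ_0 = 0, σ_1 = 498/23, σ_2 = -336/23, σ_3 = 0.
On [3, 5], with S_2(x) = a_2 + b_2·(x - 3) + c_2·(x - 3)² + d_2·(x - 3)³: c_2 = σ_2/2 = -168/23, d_2 = (σ_3 - σ_2)/(6h_2) = 28/23, b_2 = Δ_2 - h_2(2σ_2 + σ_3)/6 = 155/23.

1.2174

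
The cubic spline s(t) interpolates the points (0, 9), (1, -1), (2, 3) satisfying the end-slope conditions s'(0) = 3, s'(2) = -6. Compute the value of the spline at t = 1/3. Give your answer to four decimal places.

7.1296

Put M_i = s'' at the i-th knot. Here h = (1, 1) and Δ = (-10, 4), so the interior equations h_(i-1)·M_(i-1) + 2(h_(i-1)+h_i)·M_i + h_i·M_(i+1) = 6(Δ_i − Δ_(i-1)) read
  1·M_0 + 4·M_1 + 1·M_2 = 6(Δ_1 - Δ_0) = 84
Clamped end conditions give two more equations: 2h_0·M_0 + h_0·M_1 = 6(Δ_0 - s'(0)) = -78 and h_1·M_1 + 2h_1·M_2 = 6(s'(2) - Δ_1) = -60.
Hence M_0 = -129/2, M_1 = 51, M_2 = -111/2.
On [0, 1], s(t) = 9 + 3·t - 129/4·t² + 77/4·t³.
With t = 1/3: s(1/3) = 385/54.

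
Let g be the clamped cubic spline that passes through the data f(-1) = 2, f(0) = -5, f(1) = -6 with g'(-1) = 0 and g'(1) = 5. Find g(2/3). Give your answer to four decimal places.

-7.0185

Let m_i = g''(x_i). Step sizes h_i = 1, 1; slopes of the chords Δ_i = (y_(i+1) - y_i)/h_i = -7, -1.
  1·m_0 + 4·m_1 + 1·m_2 = 6(Δ_1 - Δ_0) = 36
Clamped end conditions give two more equations: 2h_0·m_0 + h_0·m_1 = 6(Δ_0 - g'(-1)) = -42 and h_1·m_1 + 2h_1·m_2 = 6(g'(1) - Δ_1) = 36.
Solving the tridiagonal system: m_0 = -55/2, m_1 = 13, m_2 = 23/2.
On [0, 1], g(t) = -5 - 29/4·t + 13/2·t² - 1/4·t³.
With t = 2/3: g(2/3) = -379/54.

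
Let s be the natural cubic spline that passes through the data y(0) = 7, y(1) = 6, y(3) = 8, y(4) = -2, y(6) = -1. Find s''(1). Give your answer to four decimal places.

Put σ_i = s'' at the i-th knot. Here h = (1, 2, 1, 2) and Δ = (-1, 1, -10, 1/2), so the interior equations h_(i-1)·σ_(i-1) + 2(h_(i-1)+h_i)·σ_i + h_i·σ_(i+1) = 6(Δ_i − Δ_(i-1)) read
  1·σ_0 + 6·σ_1 + 2·σ_2 = 6(Δ_1 - Δ_0) = 12
  2·σ_1 + 6·σ_2 + 1·σ_3 = 6(Δ_2 - Δ_1) = -66
  1·σ_2 + 6·σ_3 + 2·σ_4 = 6(Δ_3 - Δ_2) = 63
Natural end conditions: σ_0 = σ_4 = 0.
Solving: σ_0 = 0, σ_1 = 223/31, σ_2 = -483/31, σ_3 = 406/31, σ_4 = 0.

7.1935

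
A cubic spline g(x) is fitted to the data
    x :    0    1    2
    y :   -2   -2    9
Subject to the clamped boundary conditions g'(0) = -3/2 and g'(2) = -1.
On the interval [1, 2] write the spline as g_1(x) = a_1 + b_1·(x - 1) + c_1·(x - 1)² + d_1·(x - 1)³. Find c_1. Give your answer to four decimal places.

Write M_i for g''(x_i). With h_i = 1, 1 and divided differences Δ_i = 0, 11, the continuity of g' gives the tridiagonal system
  1·M_0 + 4·M_1 + 1·M_2 = 6(Δ_1 - Δ_0) = 66
Clamped end conditions give two more equations: 2h_0·M_0 + h_0·M_1 = 6(Δ_0 - g'(0)) = 9 and h_1·M_1 + 2h_1·M_2 = 6(g'(2) - Δ_1) = -72.
Hence M_0 = -47/4, M_1 = 65/2, M_2 = -209/4.
On [1, 2], with g_1(x) = a_1 + b_1·(x - 1) + c_1·(x - 1)² + d_1·(x - 1)³: c_1 = M_1/2 = 65/4, d_1 = (M_2 - M_1)/(6h_1) = -113/8, b_1 = Δ_1 - h_1(2M_1 + M_2)/6 = 71/8.

16.2500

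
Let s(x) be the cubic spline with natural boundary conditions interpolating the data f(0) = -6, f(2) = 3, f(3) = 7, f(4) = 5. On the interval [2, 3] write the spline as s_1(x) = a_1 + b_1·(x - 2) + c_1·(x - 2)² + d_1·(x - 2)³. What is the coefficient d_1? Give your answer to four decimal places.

With M_i denoting the second derivative at x_i, h_i = 2, 1, 1, and Δ_i = (y_(i+1) − y_i)/h_i = 9/2, 4, -2:
  2·M_0 + 6·M_1 + 1·M_2 = 6(Δ_1 - Δ_0) = -3
  1·M_1 + 4·M_2 + 1·M_3 = 6(Δ_2 - Δ_1) = -36
Natural end conditions: M_0 = M_3 = 0.
Forward elimination and back-substitution give M_0 = 0, M_1 = 24/23, M_2 = -213/23, M_3 = 0.
On [2, 3], with s_1(x) = a_1 + b_1·(x - 2) + c_1·(x - 2)² + d_1·(x - 2)³: c_1 = M_1/2 = 12/23, d_1 = (M_2 - M_1)/(6h_1) = -79/46, b_1 = Δ_1 - h_1(2M_1 + M_2)/6 = 239/46.

-1.7174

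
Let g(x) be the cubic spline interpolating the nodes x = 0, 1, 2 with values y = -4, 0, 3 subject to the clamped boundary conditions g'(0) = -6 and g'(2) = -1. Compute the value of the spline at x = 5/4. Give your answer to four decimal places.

1.5000

Put σ_i = g'' at the i-th knot. Here h = (1, 1) and Δ = (4, 3), so the interior equations h_(i-1)·σ_(i-1) + 2(h_(i-1)+h_i)·σ_i + h_i·σ_(i+1) = 6(Δ_i − Δ_(i-1)) read
  1·σ_0 + 4·σ_1 + 1·σ_2 = 6(Δ_1 - Δ_0) = -6
Clamped end conditions give two more equations: 2h_0·σ_0 + h_0·σ_1 = 6(Δ_0 - g'(0)) = 60 and h_1·σ_1 + 2h_1·σ_2 = 6(g'(2) - Δ_1) = -24.
Solving: σ_0 = 34, σ_1 = -8, σ_2 = -8.
On [1, 2], g(x) = 0 + 7·(x - 1) - 4·(x - 1)² + 0·(x - 1)³.
With (x - 1) = 1/4: g(5/4) = 3/2.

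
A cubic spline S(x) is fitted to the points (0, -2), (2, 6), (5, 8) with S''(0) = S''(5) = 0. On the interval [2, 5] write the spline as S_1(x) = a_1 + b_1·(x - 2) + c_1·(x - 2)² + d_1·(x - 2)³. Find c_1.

Put m_i = S'' at the i-th knot. Here h = (2, 3) and Δ = (4, 2/3), so the interior equations h_(i-1)·m_(i-1) + 2(h_(i-1)+h_i)·m_i + h_i·m_(i+1) = 6(Δ_i − Δ_(i-1)) read
  2·m_0 + 10·m_1 + 3·m_2 = 6(Δ_1 - Δ_0) = -20
Natural end conditions: m_0 = m_2 = 0.
Hence m_0 = 0, m_1 = -2, m_2 = 0.
On [2, 5], with S_1(x) = a_1 + b_1·(x - 2) + c_1·(x - 2)² + d_1·(x - 2)³: c_1 = m_1/2 = -1, d_1 = (m_2 - m_1)/(6h_1) = 1/9, b_1 = Δ_1 - h_1(2m_1 + m_2)/6 = 8/3.

-1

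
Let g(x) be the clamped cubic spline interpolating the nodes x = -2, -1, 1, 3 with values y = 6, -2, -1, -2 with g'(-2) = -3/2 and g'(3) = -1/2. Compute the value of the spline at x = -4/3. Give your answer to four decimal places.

Put M_i = g'' at the i-th knot. Here h = (1, 2, 2) and Δ = (-8, 1/2, -1/2), so the interior equations h_(i-1)·M_(i-1) + 2(h_(i-1)+h_i)·M_i + h_i·M_(i+1) = 6(Δ_i − Δ_(i-1)) read
  1·M_0 + 6·M_1 + 2·M_2 = 6(Δ_1 - Δ_0) = 51
  2·M_1 + 8·M_2 + 2·M_3 = 6(Δ_2 - Δ_1) = -6
Clamped end conditions give two more equations: 2h_0·M_0 + h_0·M_1 = 6(Δ_0 - g'(-2)) = -39 and h_2·M_2 + 2h_2·M_3 = 6(g'(3) - Δ_2) = 0.
Hence M_0 = -617/23, M_1 = 337/23, M_2 = -116/23, M_3 = 58/23.
On [-2, -1], g(x) = 6 - 3/2·(x + 2) - 617/46·(x + 2)² + 159/23·(x + 2)³.
With (x + 2) = 2/3: g(-4/3) = 25/23.

1.0870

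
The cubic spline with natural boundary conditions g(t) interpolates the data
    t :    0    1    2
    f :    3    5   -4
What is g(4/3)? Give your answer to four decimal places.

Write M_i for g''(x_i). With h_i = 1, 1 and divided differences Δ_i = 2, -9, the continuity of g' gives the tridiagonal system
  1·M_0 + 4·M_1 + 1·M_2 = 6(Δ_1 - Δ_0) = -66
Natural end conditions: M_0 = M_2 = 0.
Solving: M_0 = 0, M_1 = -33/2, M_2 = 0.
On [1, 2], g(t) = 5 - 7/2·(t - 1) - 33/4·(t - 1)² + 11/4·(t - 1)³.
With (t - 1) = 1/3: g(4/3) = 163/54.

3.0185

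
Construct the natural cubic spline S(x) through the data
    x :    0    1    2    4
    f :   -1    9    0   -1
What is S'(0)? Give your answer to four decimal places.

Put σ_i = S'' at the i-th knot. Here h = (1, 1, 2) and Δ = (10, -9, -1/2), so the interior equations h_(i-1)·σ_(i-1) + 2(h_(i-1)+h_i)·σ_i + h_i·σ_(i+1) = 6(Δ_i − Δ_(i-1)) read
  1·σ_0 + 4·σ_1 + 1·σ_2 = 6(Δ_1 - Δ_0) = -114
  1·σ_1 + 6·σ_2 + 2·σ_3 = 6(Δ_2 - Δ_1) = 51
Natural end conditions: σ_0 = σ_3 = 0.
Solving the tridiagonal system: σ_0 = 0, σ_1 = -735/23, σ_2 = 318/23, σ_3 = 0.
On [0, 1], S'(x) = b_0 + 2c_0·x + 3d_0·x² with b_0 = Δ_0 - h_0(2σ_0 + σ_1)/6 = 705/46, c_0 = σ_0/2 = 0, d_0 = (σ_1 - σ_0)/(6h_0) = -245/46. So S'(0) = 705/46.

15.3261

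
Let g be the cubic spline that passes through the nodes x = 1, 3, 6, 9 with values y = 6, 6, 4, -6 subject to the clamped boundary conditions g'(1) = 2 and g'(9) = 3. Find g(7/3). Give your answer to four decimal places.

6.3743

Put M_i = g'' at the i-th knot. Here h = (2, 3, 3) and Δ = (0, -2/3, -10/3), so the interior equations h_(i-1)·M_(i-1) + 2(h_(i-1)+h_i)·M_i + h_i·M_(i+1) = 6(Δ_i − Δ_(i-1)) read
  2·M_0 + 10·M_1 + 3·M_2 = 6(Δ_1 - Δ_0) = -4
  3·M_1 + 12·M_2 + 3·M_3 = 6(Δ_2 - Δ_1) = -16
Clamped end conditions give two more equations: 2h_0·M_0 + h_0·M_1 = 6(Δ_0 - g'(1)) = -12 and h_2·M_2 + 2h_2·M_3 = 6(g'(9) - Δ_2) = 38.
Hence M_0 = -71/19, M_1 = 28/19, M_2 = -214/57, M_3 = 156/19.
On [1, 3], g(x) = 6 + 2·(x - 1) - 71/38·(x - 1)² + 33/76·(x - 1)³.
With (x - 1) = 4/3: g(7/3) = 1090/171.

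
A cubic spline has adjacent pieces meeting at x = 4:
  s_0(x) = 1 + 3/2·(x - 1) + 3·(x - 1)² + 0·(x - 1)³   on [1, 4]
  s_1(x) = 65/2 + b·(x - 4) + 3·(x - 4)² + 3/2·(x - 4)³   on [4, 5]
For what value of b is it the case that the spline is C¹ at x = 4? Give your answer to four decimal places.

19.5000

s_0'(x) = 3/2 + 6·(x - 1) + 0·(x - 1)², so s_0'(4) = 39/2. On the right, s_1'(4) = b, so b = 39/2.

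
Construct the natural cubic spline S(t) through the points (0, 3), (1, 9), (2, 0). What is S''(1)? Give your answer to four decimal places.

-22.5000

Let M_i = S''(x_i). Step sizes h_i = 1, 1; slopes of the chords Δ_i = (y_(i+1) - y_i)/h_i = 6, -9.
  1·M_0 + 4·M_1 + 1·M_2 = 6(Δ_1 - Δ_0) = -90
Natural end conditions: M_0 = M_2 = 0.
Solving the tridiagonal system: M_0 = 0, M_1 = -45/2, M_2 = 0.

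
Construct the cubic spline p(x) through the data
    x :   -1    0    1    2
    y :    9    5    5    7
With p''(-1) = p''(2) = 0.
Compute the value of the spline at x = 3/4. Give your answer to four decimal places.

4.6938

With M_i denoting the second derivative at x_i, h_i = 1, 1, 1, and Δ_i = (y_(i+1) − y_i)/h_i = -4, 0, 2:
  1·M_0 + 4·M_1 + 1·M_2 = 6(Δ_1 - Δ_0) = 24
  1·M_1 + 4·M_2 + 1·M_3 = 6(Δ_2 - Δ_1) = 12
Natural end conditions: M_0 = M_3 = 0.
Hence M_0 = 0, M_1 = 28/5, M_2 = 8/5, M_3 = 0.
On [0, 1], p(x) = 5 - 32/15·x + 14/5·x² - 2/3·x³.
With x = 3/4: p(3/4) = 751/160.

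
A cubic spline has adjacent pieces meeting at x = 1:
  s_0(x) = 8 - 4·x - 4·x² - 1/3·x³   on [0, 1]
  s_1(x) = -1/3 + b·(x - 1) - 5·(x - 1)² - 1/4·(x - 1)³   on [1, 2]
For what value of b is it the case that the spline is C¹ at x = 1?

s_0'(x) = -4 - 8·x - 1·x², so s_0'(1) = -13. On the right, s_1'(1) = b, so b = -13.

-13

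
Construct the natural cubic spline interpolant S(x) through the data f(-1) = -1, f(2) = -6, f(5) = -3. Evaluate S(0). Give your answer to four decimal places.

Let M_i = S''(x_i). Step sizes h_i = 3, 3; slopes of the chords Δ_i = (y_(i+1) - y_i)/h_i = -5/3, 1.
  3·M_0 + 12·M_1 + 3·M_2 = 6(Δ_1 - Δ_0) = 16
Natural end conditions: M_0 = M_2 = 0.
Solving: M_0 = 0, M_1 = 4/3, M_2 = 0.
On [-1, 2], S(x) = -1 - 7/3·(x + 1) + 0·(x + 1)² + 2/27·(x + 1)³.
With (x + 1) = 1: S(0) = -88/27.

-3.2593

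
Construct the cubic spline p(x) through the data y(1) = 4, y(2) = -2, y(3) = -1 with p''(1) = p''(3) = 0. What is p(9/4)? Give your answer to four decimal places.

With M_i denoting the second derivative at x_i, h_i = 1, 1, and Δ_i = (y_(i+1) − y_i)/h_i = -6, 1:
  1·M_0 + 4·M_1 + 1·M_2 = 6(Δ_1 - Δ_0) = 42
Natural end conditions: M_0 = M_2 = 0.
Solving: M_0 = 0, M_1 = 21/2, M_2 = 0.
On [2, 3], p(x) = -2 - 5/2·(x - 2) + 21/4·(x - 2)² - 7/4·(x - 2)³.
With (x - 2) = 1/4: p(9/4) = -595/256.

-2.3242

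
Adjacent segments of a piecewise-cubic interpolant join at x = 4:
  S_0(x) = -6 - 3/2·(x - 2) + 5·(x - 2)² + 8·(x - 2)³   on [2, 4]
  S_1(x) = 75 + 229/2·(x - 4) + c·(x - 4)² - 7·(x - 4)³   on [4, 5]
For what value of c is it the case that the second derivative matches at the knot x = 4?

53

S_0''(x) = 10 + 48·(x - 2), so S_0''(4) = 106. On the right, S_1''(4) = 2c, so c = 53.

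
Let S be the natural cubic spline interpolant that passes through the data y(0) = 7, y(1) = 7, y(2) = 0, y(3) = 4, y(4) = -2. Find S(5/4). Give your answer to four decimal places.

Let σ_i = S''(x_i). Step sizes h_i = 1, 1, 1, 1; slopes of the chords Δ_i = (y_(i+1) - y_i)/h_i = 0, -7, 4, -6.
  1·σ_0 + 4·σ_1 + 1·σ_2 = 6(Δ_1 - Δ_0) = -42
  1·σ_1 + 4·σ_2 + 1·σ_3 = 6(Δ_2 - Δ_1) = 66
  1·σ_2 + 4·σ_3 + 1·σ_4 = 6(Δ_3 - Δ_2) = -60
Natural end conditions: σ_0 = σ_4 = 0.
Hence σ_0 = 0, σ_1 = -477/28, σ_2 = 183/7, σ_3 = -603/28, σ_4 = 0.
On [1, 2], S(x) = 7 - 159/28·(x - 1) - 477/56·(x - 1)² + 403/56·(x - 1)³.
With (x - 1) = 1/4: S(5/4) = 18495/3584.

5.1604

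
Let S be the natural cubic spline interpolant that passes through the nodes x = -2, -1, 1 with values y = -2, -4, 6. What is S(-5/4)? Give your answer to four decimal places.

Let M_i = S''(x_i). Step sizes h_i = 1, 2; slopes of the chords Δ_i = (y_(i+1) - y_i)/h_i = -2, 5.
  1·M_0 + 6·M_1 + 2·M_2 = 6(Δ_1 - Δ_0) = 42
Natural end conditions: M_0 = M_2 = 0.
Solving: M_0 = 0, M_1 = 7, M_2 = 0.
On [-2, -1], S(x) = -2 - 19/6·(x + 2) + 0·(x + 2)² + 7/6·(x + 2)³.
With (x + 2) = 3/4: S(-5/4) = -497/128.

-3.8828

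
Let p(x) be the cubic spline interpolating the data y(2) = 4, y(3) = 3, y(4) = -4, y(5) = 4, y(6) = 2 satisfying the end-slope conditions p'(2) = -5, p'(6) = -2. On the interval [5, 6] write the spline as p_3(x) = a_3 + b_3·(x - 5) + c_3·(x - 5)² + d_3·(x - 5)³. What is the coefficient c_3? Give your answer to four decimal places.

With M_i denoting the second derivative at x_i, h_i = 1, 1, 1, 1, and Δ_i = (y_(i+1) − y_i)/h_i = -1, -7, 8, -2:
  1·M_0 + 4·M_1 + 1·M_2 = 6(Δ_1 - Δ_0) = -36
  1·M_1 + 4·M_2 + 1·M_3 = 6(Δ_2 - Δ_1) = 90
  1·M_2 + 4·M_3 + 1·M_4 = 6(Δ_3 - Δ_2) = -60
Clamped end conditions give two more equations: 2h_0·M_0 + h_0·M_1 = 6(Δ_0 - p'(2)) = 24 and h_3·M_3 + 2h_3·M_4 = 6(p'(6) - Δ_3) = 0.
Solving: M_0 = 669/28, M_1 = -333/14, M_2 = 141/4, M_3 = -381/14, M_4 = 381/28.
On [5, 6], with p_3(x) = a_3 + b_3·(x - 5) + c_3·(x - 5)² + d_3·(x - 5)³: c_3 = M_3/2 = -381/28, d_3 = (M_4 - M_3)/(6h_3) = 381/56, b_3 = Δ_3 - h_3(2M_3 + M_4)/6 = 269/56.

-13.6071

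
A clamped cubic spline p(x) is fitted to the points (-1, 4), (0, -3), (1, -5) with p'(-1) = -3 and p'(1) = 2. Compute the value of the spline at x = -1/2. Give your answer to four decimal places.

0.9375

Put m_i = p'' at the i-th knot. Here h = (1, 1) and Δ = (-7, -2), so the interior equations h_(i-1)·m_(i-1) + 2(h_(i-1)+h_i)·m_i + h_i·m_(i+1) = 6(Δ_i − Δ_(i-1)) read
  1·m_0 + 4·m_1 + 1·m_2 = 6(Δ_1 - Δ_0) = 30
Clamped end conditions give two more equations: 2h_0·m_0 + h_0·m_1 = 6(Δ_0 - p'(-1)) = -24 and h_1·m_1 + 2h_1·m_2 = 6(p'(1) - Δ_1) = 24.
Solving: m_0 = -17, m_1 = 10, m_2 = 7.
On [-1, 0], p(x) = 4 - 3·(x + 1) - 17/2·(x + 1)² + 9/2·(x + 1)³.
With (x + 1) = 1/2: p(-1/2) = 15/16.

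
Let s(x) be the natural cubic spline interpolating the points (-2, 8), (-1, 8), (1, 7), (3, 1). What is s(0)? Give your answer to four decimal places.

Let M_i = s''(x_i). Step sizes h_i = 1, 2, 2; slopes of the chords Δ_i = (y_(i+1) - y_i)/h_i = 0, -1/2, -3.
  1·M_0 + 6·M_1 + 2·M_2 = 6(Δ_1 - Δ_0) = -3
  2·M_1 + 8·M_2 + 2·M_3 = 6(Δ_2 - Δ_1) = -15
Natural end conditions: M_0 = M_3 = 0.
Solving the tridiagonal system: M_0 = 0, M_1 = 3/22, M_2 = -21/11, M_3 = 0.
On [-1, 1], s(x) = 8 + 1/22·(x + 1) + 3/44·(x + 1)² - 15/88·(x + 1)³.
With (x + 1) = 1: s(0) = 699/88.

7.9432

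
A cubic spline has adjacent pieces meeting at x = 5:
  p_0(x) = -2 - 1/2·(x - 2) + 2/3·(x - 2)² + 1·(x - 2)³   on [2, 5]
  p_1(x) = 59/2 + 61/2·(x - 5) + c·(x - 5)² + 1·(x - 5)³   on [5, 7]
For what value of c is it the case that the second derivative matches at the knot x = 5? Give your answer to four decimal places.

9.6667

p_0''(x) = 4/3 + 6·(x - 2), so p_0''(5) = 58/3. On the right, p_1''(5) = 2c, so c = 29/3.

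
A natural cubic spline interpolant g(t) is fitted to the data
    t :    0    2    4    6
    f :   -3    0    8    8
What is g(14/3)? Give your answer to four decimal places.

8.9136

Write M_i for g''(x_i). With h_i = 2, 2, 2 and divided differences Δ_i = 3/2, 4, 0, the continuity of g' gives the tridiagonal system
  2·M_0 + 8·M_1 + 2·M_2 = 6(Δ_1 - Δ_0) = 15
  2·M_1 + 8·M_2 + 2·M_3 = 6(Δ_2 - Δ_1) = -24
Natural end conditions: M_0 = M_3 = 0.
Solving: M_0 = 0, M_1 = 14/5, M_2 = -37/10, M_3 = 0.
On [4, 6], g(t) = 8 + 37/15·(t - 4) - 37/20·(t - 4)² + 37/120·(t - 4)³.
With (t - 4) = 2/3: g(14/3) = 722/81.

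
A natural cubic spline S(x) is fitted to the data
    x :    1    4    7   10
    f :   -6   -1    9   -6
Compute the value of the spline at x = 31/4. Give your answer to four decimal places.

7.5469

Let M_i = S''(x_i). Step sizes h_i = 3, 3, 3; slopes of the chords Δ_i = (y_(i+1) - y_i)/h_i = 5/3, 10/3, -5.
  3·M_0 + 12·M_1 + 3·M_2 = 6(Δ_1 - Δ_0) = 10
  3·M_1 + 12·M_2 + 3·M_3 = 6(Δ_2 - Δ_1) = -50
Natural end conditions: M_0 = M_3 = 0.
Solving the tridiagonal system: M_0 = 0, M_1 = 2, M_2 = -14/3, M_3 = 0.
On [7, 10], S(x) = 9 - 1/3·(x - 7) - 7/3·(x - 7)² + 7/27·(x - 7)³.
With (x - 7) = 3/4: S(31/4) = 483/64.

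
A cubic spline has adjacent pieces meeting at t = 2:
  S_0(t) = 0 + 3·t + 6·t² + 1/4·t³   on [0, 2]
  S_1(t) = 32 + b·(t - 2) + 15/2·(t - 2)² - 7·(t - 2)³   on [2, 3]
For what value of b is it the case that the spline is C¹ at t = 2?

S_0'(t) = 3 + 12·t + 3/4·t², so S_0'(2) = 30. On the right, S_1'(2) = b, so b = 30.

30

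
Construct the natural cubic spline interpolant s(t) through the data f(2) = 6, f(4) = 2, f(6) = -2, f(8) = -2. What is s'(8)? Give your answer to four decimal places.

0.5333

Write M_i for s''(x_i). With h_i = 2, 2, 2 and divided differences Δ_i = -2, -2, 0, the continuity of s' gives the tridiagonal system
  2·M_0 + 8·M_1 + 2·M_2 = 6(Δ_1 - Δ_0) = 0
  2·M_1 + 8·M_2 + 2·M_3 = 6(Δ_2 - Δ_1) = 12
Natural end conditions: M_0 = M_3 = 0.
Solving: M_0 = 0, M_1 = -2/5, M_2 = 8/5, M_3 = 0.
On [6, 8], s'(t) = b_2 + 2c_2·(t - 6) + 3d_2·(t - 6)² with b_2 = Δ_2 - h_2(2M_2 + M_3)/6 = -16/15, c_2 = M_2/2 = 4/5, d_2 = (M_3 - M_2)/(6h_2) = -2/15. So s'(8) = 8/15.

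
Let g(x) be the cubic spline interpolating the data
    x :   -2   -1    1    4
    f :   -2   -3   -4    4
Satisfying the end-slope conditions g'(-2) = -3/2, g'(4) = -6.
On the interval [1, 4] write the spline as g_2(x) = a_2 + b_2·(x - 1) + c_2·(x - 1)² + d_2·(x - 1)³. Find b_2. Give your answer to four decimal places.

Let σ_i = g''(x_i). Step sizes h_i = 1, 2, 3; slopes of the chords Δ_i = (y_(i+1) - y_i)/h_i = -1, -1/2, 8/3.
  1·σ_0 + 6·σ_1 + 2·σ_2 = 6(Δ_1 - Δ_0) = 3
  2·σ_1 + 10·σ_2 + 3·σ_3 = 6(Δ_2 - Δ_1) = 19
Clamped end conditions give two more equations: 2h_0·σ_0 + h_0·σ_1 = 6(Δ_0 - g'(-2)) = 3 and h_2·σ_2 + 2h_2·σ_3 = 6(g'(4) - Δ_2) = -52.
Solving: σ_0 = 137/57, σ_1 = -103/57, σ_2 = 326/57, σ_3 = -219/19.
On [1, 4], with g_2(x) = a_2 + b_2·(x - 1) + c_2·(x - 1)² + d_2·(x - 1)³: c_2 = σ_2/2 = 163/57, d_2 = (σ_3 - σ_2)/(6h_2) = -983/1026, b_2 = Δ_2 - h_2(2σ_2 + σ_3)/6 = 103/38.

2.7105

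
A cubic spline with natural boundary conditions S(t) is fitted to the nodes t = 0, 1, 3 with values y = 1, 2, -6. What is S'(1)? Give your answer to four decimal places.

-0.6667

Let M_i = S''(x_i). Step sizes h_i = 1, 2; slopes of the chords Δ_i = (y_(i+1) - y_i)/h_i = 1, -4.
  1·M_0 + 6·M_1 + 2·M_2 = 6(Δ_1 - Δ_0) = -30
Natural end conditions: M_0 = M_2 = 0.
Forward elimination and back-substitution give M_0 = 0, M_1 = -5, M_2 = 0.
On [1, 3], S'(t) = b_1 + 2c_1·(t - 1) + 3d_1·(t - 1)² with b_1 = Δ_1 - h_1(2M_1 + M_2)/6 = -2/3, c_1 = M_1/2 = -5/2, d_1 = (M_2 - M_1)/(6h_1) = 5/12. So S'(1) = -2/3.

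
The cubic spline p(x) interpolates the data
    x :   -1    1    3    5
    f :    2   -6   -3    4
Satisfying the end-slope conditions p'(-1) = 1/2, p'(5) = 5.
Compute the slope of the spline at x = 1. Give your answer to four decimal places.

-2.8000

Write M_i for p''(x_i). With h_i = 2, 2, 2 and divided differences Δ_i = -4, 3/2, 7/2, the continuity of p' gives the tridiagonal system
  2·M_0 + 8·M_1 + 2·M_2 = 6(Δ_1 - Δ_0) = 33
  2·M_1 + 8·M_2 + 2·M_3 = 6(Δ_2 - Δ_1) = 12
Clamped end conditions give two more equations: 2h_0·M_0 + h_0·M_1 = 6(Δ_0 - p'(-1)) = -27 and h_2·M_2 + 2h_2·M_3 = 6(p'(5) - Δ_2) = 9.
Hence M_0 = -51/5, M_1 = 69/10, M_2 = -9/10, M_3 = 27/10.
On [1, 3], p'(x) = b_1 + 2c_1·(x - 1) + 3d_1·(x - 1)² with b_1 = Δ_1 - h_1(2M_1 + M_2)/6 = -14/5, c_1 = M_1/2 = 69/20, d_1 = (M_2 - M_1)/(6h_1) = -13/20. So p'(1) = -14/5.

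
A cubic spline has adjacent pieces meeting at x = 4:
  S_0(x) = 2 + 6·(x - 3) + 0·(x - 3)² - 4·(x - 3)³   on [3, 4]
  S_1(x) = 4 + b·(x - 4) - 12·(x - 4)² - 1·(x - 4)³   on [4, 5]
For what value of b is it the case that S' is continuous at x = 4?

S_0'(x) = 6 + 0·(x - 3) - 12·(x - 3)², so S_0'(4) = -6. On the right, S_1'(4) = b, so b = -6.

-6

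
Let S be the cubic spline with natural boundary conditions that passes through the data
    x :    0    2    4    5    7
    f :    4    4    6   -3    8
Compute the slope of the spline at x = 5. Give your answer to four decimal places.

-5.7500

Write M_i for S''(x_i). With h_i = 2, 2, 1, 2 and divided differences Δ_i = 0, 1, -9, 11/2, the continuity of S' gives the tridiagonal system
  2·M_0 + 8·M_1 + 2·M_2 = 6(Δ_1 - Δ_0) = 6
  2·M_1 + 6·M_2 + 1·M_3 = 6(Δ_2 - Δ_1) = -60
  1·M_2 + 6·M_3 + 2·M_4 = 6(Δ_3 - Δ_2) = 87
Natural end conditions: M_0 = M_4 = 0.
Solving the tridiagonal system: M_0 = 0, M_1 = 69/16, M_2 = -57/4, M_3 = 135/8, M_4 = 0.
On [5, 7], S'(x) = b_3 + 2c_3·(x - 5) + 3d_3·(x - 5)² with b_3 = Δ_3 - h_3(2M_3 + M_4)/6 = -23/4, c_3 = M_3/2 = 135/16, d_3 = (M_4 - M_3)/(6h_3) = -45/32. So S'(5) = -23/4.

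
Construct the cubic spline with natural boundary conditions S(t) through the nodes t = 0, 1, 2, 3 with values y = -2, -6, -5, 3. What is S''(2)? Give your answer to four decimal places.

9.2000

Let m_i = S''(x_i). Step sizes h_i = 1, 1, 1; slopes of the chords Δ_i = (y_(i+1) - y_i)/h_i = -4, 1, 8.
  1·m_0 + 4·m_1 + 1·m_2 = 6(Δ_1 - Δ_0) = 30
  1·m_1 + 4·m_2 + 1·m_3 = 6(Δ_2 - Δ_1) = 42
Natural end conditions: m_0 = m_3 = 0.
Solving the tridiagonal system: m_0 = 0, m_1 = 26/5, m_2 = 46/5, m_3 = 0.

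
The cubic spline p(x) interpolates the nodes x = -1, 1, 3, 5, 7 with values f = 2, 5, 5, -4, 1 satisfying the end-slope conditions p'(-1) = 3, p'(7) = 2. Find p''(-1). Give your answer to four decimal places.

Let M_i = p''(x_i). Step sizes h_i = 2, 2, 2, 2; slopes of the chords Δ_i = (y_(i+1) - y_i)/h_i = 3/2, 0, -9/2, 5/2.
  2·M_0 + 8·M_1 + 2·M_2 = 6(Δ_1 - Δ_0) = -9
  2·M_1 + 8·M_2 + 2·M_3 = 6(Δ_2 - Δ_1) = -27
  2·M_2 + 8·M_3 + 2·M_4 = 6(Δ_3 - Δ_2) = 42
Clamped end conditions give two more equations: 2h_0·M_0 + h_0·M_1 = 6(Δ_0 - p'(-1)) = -9 and h_3·M_3 + 2h_3·M_4 = 6(p'(7) - Δ_3) = -3.
Hence M_0 = -305/112, M_1 = 53/56, M_2 = -89/16, M_3 = 437/56, M_4 = -521/112.

-2.7232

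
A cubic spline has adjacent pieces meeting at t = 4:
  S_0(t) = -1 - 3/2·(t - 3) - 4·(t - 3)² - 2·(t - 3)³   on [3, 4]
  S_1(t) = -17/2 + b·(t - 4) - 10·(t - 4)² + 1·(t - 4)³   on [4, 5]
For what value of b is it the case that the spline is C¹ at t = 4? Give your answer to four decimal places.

S_0'(t) = -3/2 - 8·(t - 3) - 6·(t - 3)², so S_0'(4) = -31/2. On the right, S_1'(4) = b, so b = -31/2.

-15.5000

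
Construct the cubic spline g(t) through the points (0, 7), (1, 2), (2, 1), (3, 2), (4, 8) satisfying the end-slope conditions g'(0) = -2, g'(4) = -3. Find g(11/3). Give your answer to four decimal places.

With M_i denoting the second derivative at x_i, h_i = 1, 1, 1, 1, and Δ_i = (y_(i+1) − y_i)/h_i = -5, -1, 1, 6:
  1·M_0 + 4·M_1 + 1·M_2 = 6(Δ_1 - Δ_0) = 24
  1·M_1 + 4·M_2 + 1·M_3 = 6(Δ_2 - Δ_1) = 12
  1·M_2 + 4·M_3 + 1·M_4 = 6(Δ_3 - Δ_2) = 30
Clamped end conditions give two more equations: 2h_0·M_0 + h_0·M_1 = 6(Δ_0 - g'(0)) = -18 and h_3·M_3 + 2h_3·M_4 = 6(g'(4) - Δ_3) = -54.
Hence M_0 = -100/7, M_1 = 74/7, M_2 = -4, M_3 = 122/7, M_4 = -250/7.
On [3, 4], g(t) = 2 + 43/7·(t - 3) + 61/7·(t - 3)² - 62/7·(t - 3)³.
With (t - 3) = 2/3: g(11/3) = 1388/189.

7.3439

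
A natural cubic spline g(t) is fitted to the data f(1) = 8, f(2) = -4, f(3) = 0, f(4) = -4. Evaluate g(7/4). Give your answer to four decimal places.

-2.5750

With m_i denoting the second derivative at x_i, h_i = 1, 1, 1, and Δ_i = (y_(i+1) − y_i)/h_i = -12, 4, -4:
  1·m_0 + 4·m_1 + 1·m_2 = 6(Δ_1 - Δ_0) = 96
  1·m_1 + 4·m_2 + 1·m_3 = 6(Δ_2 - Δ_1) = -48
Natural end conditions: m_0 = m_3 = 0.
Hence m_0 = 0, m_1 = 144/5, m_2 = -96/5, m_3 = 0.
On [1, 2], g(t) = 8 - 84/5·(t - 1) + 0·(t - 1)² + 24/5·(t - 1)³.
With (t - 1) = 3/4: g(7/4) = -103/40.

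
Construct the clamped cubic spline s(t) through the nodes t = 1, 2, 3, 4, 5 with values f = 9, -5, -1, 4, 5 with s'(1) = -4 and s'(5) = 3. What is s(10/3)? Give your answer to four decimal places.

Let M_i = s''(x_i). Step sizes h_i = 1, 1, 1, 1; slopes of the chords Δ_i = (y_(i+1) - y_i)/h_i = -14, 4, 5, 1.
  1·M_0 + 4·M_1 + 1·M_2 = 6(Δ_1 - Δ_0) = 108
  1·M_1 + 4·M_2 + 1·M_3 = 6(Δ_2 - Δ_1) = 6
  1·M_2 + 4·M_3 + 1·M_4 = 6(Δ_3 - Δ_2) = -24
Clamped end conditions give two more equations: 2h_0·M_0 + h_0·M_1 = 6(Δ_0 - s'(1)) = -60 and h_3·M_3 + 2h_3·M_4 = 6(s'(5) - Δ_3) = 12.
Solving the tridiagonal system: M_0 = -203/4, M_1 = 83/2, M_2 = -29/4, M_3 = -13/2, M_4 = 37/4.
On [3, 4], s(t) = -1 + 17/2·(t - 3) - 29/8·(t - 3)² + 1/8·(t - 3)³.
With (t - 3) = 1/3: s(10/3) = 155/108.

1.4352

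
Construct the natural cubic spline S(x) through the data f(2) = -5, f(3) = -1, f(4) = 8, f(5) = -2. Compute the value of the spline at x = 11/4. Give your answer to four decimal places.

-2.8531

Put M_i = S'' at the i-th knot. Here h = (1, 1, 1) and Δ = (4, 9, -10), so the interior equations h_(i-1)·M_(i-1) + 2(h_(i-1)+h_i)·M_i + h_i·M_(i+1) = 6(Δ_i − Δ_(i-1)) read
  1·M_0 + 4·M_1 + 1·M_2 = 6(Δ_1 - Δ_0) = 30
  1·M_1 + 4·M_2 + 1·M_3 = 6(Δ_2 - Δ_1) = -114
Natural end conditions: M_0 = M_3 = 0.
Solving: M_0 = 0, M_1 = 78/5, M_2 = -162/5, M_3 = 0.
On [2, 3], S(x) = -5 + 7/5·(x - 2) + 0·(x - 2)² + 13/5·(x - 2)³.
With (x - 2) = 3/4: S(11/4) = -913/320.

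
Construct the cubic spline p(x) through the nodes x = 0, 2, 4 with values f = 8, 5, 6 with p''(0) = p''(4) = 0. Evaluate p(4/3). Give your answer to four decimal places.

5.6296

Write M_i for p''(x_i). With h_i = 2, 2 and divided differences Δ_i = -3/2, 1/2, the continuity of p' gives the tridiagonal system
  2·M_0 + 8·M_1 + 2·M_2 = 6(Δ_1 - Δ_0) = 12
Natural end conditions: M_0 = M_2 = 0.
Hence M_0 = 0, M_1 = 3/2, M_2 = 0.
On [0, 2], p(x) = 8 - 2·x + 0·x² + 1/8·x³.
With x = 4/3: p(4/3) = 152/27.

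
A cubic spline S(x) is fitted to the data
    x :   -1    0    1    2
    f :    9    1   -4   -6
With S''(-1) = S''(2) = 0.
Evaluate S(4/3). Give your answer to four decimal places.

-4.8889

Let M_i = S''(x_i). Step sizes h_i = 1, 1, 1; slopes of the chords Δ_i = (y_(i+1) - y_i)/h_i = -8, -5, -2.
  1·M_0 + 4·M_1 + 1·M_2 = 6(Δ_1 - Δ_0) = 18
  1·M_1 + 4·M_2 + 1·M_3 = 6(Δ_2 - Δ_1) = 18
Natural end conditions: M_0 = M_3 = 0.
Forward elimination and back-substitution give M_0 = 0, M_1 = 18/5, M_2 = 18/5, M_3 = 0.
On [1, 2], S(x) = -4 - 16/5·(x - 1) + 9/5·(x - 1)² - 3/5·(x - 1)³.
With (x - 1) = 1/3: S(4/3) = -44/9.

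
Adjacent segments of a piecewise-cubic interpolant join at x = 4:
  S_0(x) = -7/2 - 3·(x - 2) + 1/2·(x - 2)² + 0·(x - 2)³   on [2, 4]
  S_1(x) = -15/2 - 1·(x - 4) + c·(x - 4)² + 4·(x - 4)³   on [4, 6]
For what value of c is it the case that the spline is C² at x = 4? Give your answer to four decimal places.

0.5000

S_0''(x) = 1 + 0·(x - 2), so S_0''(4) = 1. On the right, S_1''(4) = 2c, so c = 1/2.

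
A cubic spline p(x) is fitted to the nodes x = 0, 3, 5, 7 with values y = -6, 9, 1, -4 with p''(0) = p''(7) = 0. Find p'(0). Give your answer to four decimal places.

7.9605

With m_i denoting the second derivative at x_i, h_i = 3, 2, 2, and Δ_i = (y_(i+1) − y_i)/h_i = 5, -4, -5/2:
  3·m_0 + 10·m_1 + 2·m_2 = 6(Δ_1 - Δ_0) = -54
  2·m_1 + 8·m_2 + 2·m_3 = 6(Δ_2 - Δ_1) = 9
Natural end conditions: m_0 = m_3 = 0.
Solving the tridiagonal system: m_0 = 0, m_1 = -225/38, m_2 = 99/38, m_3 = 0.
On [0, 3], p'(x) = b_0 + 2c_0·x + 3d_0·x² with b_0 = Δ_0 - h_0(2m_0 + m_1)/6 = 605/76, c_0 = m_0/2 = 0, d_0 = (m_1 - m_0)/(6h_0) = -25/76. So p'(0) = 605/76.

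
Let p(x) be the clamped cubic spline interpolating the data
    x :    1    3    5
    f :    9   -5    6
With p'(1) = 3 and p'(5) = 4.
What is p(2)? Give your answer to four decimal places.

Let σ_i = p''(x_i). Step sizes h_i = 2, 2; slopes of the chords Δ_i = (y_(i+1) - y_i)/h_i = -7, 11/2.
  2·σ_0 + 8·σ_1 + 2·σ_2 = 6(Δ_1 - Δ_0) = 75
Clamped end conditions give two more equations: 2h_0·σ_0 + h_0·σ_1 = 6(Δ_0 - p'(1)) = -60 and h_1·σ_1 + 2h_1·σ_2 = 6(p'(5) - Δ_1) = -9.
Solving the tridiagonal system: σ_0 = -193/8, σ_1 = 73/4, σ_2 = -91/8.
On [1, 3], p(x) = 9 + 3·(x - 1) - 193/16·(x - 1)² + 113/32·(x - 1)³.
With (x - 1) = 1: p(2) = 111/32.

3.4688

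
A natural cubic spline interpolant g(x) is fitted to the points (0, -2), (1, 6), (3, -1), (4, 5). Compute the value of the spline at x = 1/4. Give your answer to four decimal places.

Write σ_i for g''(x_i). With h_i = 1, 2, 1 and divided differences Δ_i = 8, -7/2, 6, the continuity of g' gives the tridiagonal system
  1·σ_0 + 6·σ_1 + 2·σ_2 = 6(Δ_1 - Δ_0) = -69
  2·σ_1 + 6·σ_2 + 1·σ_3 = 6(Δ_2 - Δ_1) = 57
Natural end conditions: σ_0 = σ_3 = 0.
Solving the tridiagonal system: σ_0 = 0, σ_1 = -33/2, σ_2 = 15, σ_3 = 0.
On [0, 1], g(x) = -2 + 43/4·x + 0·x² - 11/4·x³.
With x = 1/4: g(1/4) = 165/256.

0.6445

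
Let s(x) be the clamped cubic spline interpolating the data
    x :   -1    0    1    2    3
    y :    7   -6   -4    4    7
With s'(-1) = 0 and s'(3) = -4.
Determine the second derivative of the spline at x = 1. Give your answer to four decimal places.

With M_i denoting the second derivative at x_i, h_i = 1, 1, 1, 1, and Δ_i = (y_(i+1) − y_i)/h_i = -13, 2, 8, 3:
  1·M_0 + 4·M_1 + 1·M_2 = 6(Δ_1 - Δ_0) = 90
  1·M_1 + 4·M_2 + 1·M_3 = 6(Δ_2 - Δ_1) = 36
  1·M_2 + 4·M_3 + 1·M_4 = 6(Δ_3 - Δ_2) = -30
Clamped end conditions give two more equations: 2h_0·M_0 + h_0·M_1 = 6(Δ_0 - s'(-1)) = -78 and h_3·M_3 + 2h_3·M_4 = 6(s'(3) - Δ_3) = -42.
Solving the tridiagonal system: M_0 = -803/14, M_1 = 257/7, M_2 = 1/2, M_3 = -19/7, M_4 = -275/14.

0.5000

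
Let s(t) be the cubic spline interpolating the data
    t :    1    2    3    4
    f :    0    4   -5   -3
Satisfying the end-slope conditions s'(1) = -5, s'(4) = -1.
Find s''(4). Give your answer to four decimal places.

-25.3333

Let M_i = s''(x_i). Step sizes h_i = 1, 1, 1; slopes of the chords Δ_i = (y_(i+1) - y_i)/h_i = 4, -9, 2.
  1·M_0 + 4·M_1 + 1·M_2 = 6(Δ_1 - Δ_0) = -78
  1·M_1 + 4·M_2 + 1·M_3 = 6(Δ_2 - Δ_1) = 66
Clamped end conditions give two more equations: 2h_0·M_0 + h_0·M_1 = 6(Δ_0 - s'(1)) = 54 and h_2·M_2 + 2h_2·M_3 = 6(s'(4) - Δ_2) = -18.
Solving: M_0 = 140/3, M_1 = -118/3, M_2 = 98/3, M_3 = -76/3.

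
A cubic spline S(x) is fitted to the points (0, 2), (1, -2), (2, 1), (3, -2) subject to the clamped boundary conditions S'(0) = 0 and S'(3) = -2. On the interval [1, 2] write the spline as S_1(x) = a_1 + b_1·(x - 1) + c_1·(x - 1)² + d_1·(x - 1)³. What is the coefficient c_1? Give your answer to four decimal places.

Put M_i = S'' at the i-th knot. Here h = (1, 1, 1) and Δ = (-4, 3, -3), so the interior equations h_(i-1)·M_(i-1) + 2(h_(i-1)+h_i)·M_i + h_i·M_(i+1) = 6(Δ_i − Δ_(i-1)) read
  1·M_0 + 4·M_1 + 1·M_2 = 6(Δ_1 - Δ_0) = 42
  1·M_1 + 4·M_2 + 1·M_3 = 6(Δ_2 - Δ_1) = -36
Clamped end conditions give two more equations: 2h_0·M_0 + h_0·M_1 = 6(Δ_0 - S'(0)) = -24 and h_2·M_2 + 2h_2·M_3 = 6(S'(3) - Δ_2) = 6.
Forward elimination and back-substitution give M_0 = -332/15, M_1 = 304/15, M_2 = -254/15, M_3 = 172/15.
On [1, 2], with S_1(x) = a_1 + b_1·(x - 1) + c_1·(x - 1)² + d_1·(x - 1)³: c_1 = M_1/2 = 152/15, d_1 = (M_2 - M_1)/(6h_1) = -31/5, b_1 = Δ_1 - h_1(2M_1 + M_2)/6 = -14/15.

10.1333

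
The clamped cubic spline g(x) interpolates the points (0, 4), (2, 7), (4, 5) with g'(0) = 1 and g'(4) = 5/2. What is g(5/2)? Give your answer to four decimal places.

Write M_i for g''(x_i). With h_i = 2, 2 and divided differences Δ_i = 3/2, -1, the continuity of g' gives the tridiagonal system
  2·M_0 + 8·M_1 + 2·M_2 = 6(Δ_1 - Δ_0) = -15
Clamped end conditions give two more equations: 2h_0·M_0 + h_0·M_1 = 6(Δ_0 - g'(0)) = 3 and h_1·M_1 + 2h_1·M_2 = 6(g'(4) - Δ_1) = 21.
Hence M_0 = 3, M_1 = -9/2, M_2 = 15/2.
On [2, 4], g(x) = 7 - 1/2·(x - 2) - 9/4·(x - 2)² + 1·(x - 2)³.
With (x - 2) = 1/2: g(5/2) = 101/16.

6.3125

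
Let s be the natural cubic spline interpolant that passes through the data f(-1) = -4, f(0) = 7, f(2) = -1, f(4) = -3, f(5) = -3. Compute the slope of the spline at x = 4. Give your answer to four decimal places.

With m_i denoting the second derivative at x_i, h_i = 1, 2, 2, 1, and Δ_i = (y_(i+1) − y_i)/h_i = 11, -4, -1, 0:
  1·m_0 + 6·m_1 + 2·m_2 = 6(Δ_1 - Δ_0) = -90
  2·m_1 + 8·m_2 + 2·m_3 = 6(Δ_2 - Δ_1) = 18
  2·m_2 + 6·m_3 + 1·m_4 = 6(Δ_3 - Δ_2) = 6
Natural end conditions: m_0 = m_4 = 0.
Hence m_0 = 0, m_1 = -173/10, m_2 = 69/10, m_3 = -13/10, m_4 = 0.
On [4, 5], s'(x) = b_3 + 2c_3·(x - 4) + 3d_3·(x - 4)² with b_3 = Δ_3 - h_3(2m_3 + m_4)/6 = 13/30, c_3 = m_3/2 = -13/20, d_3 = (m_4 - m_3)/(6h_3) = 13/60. So s'(4) = 13/30.

0.4333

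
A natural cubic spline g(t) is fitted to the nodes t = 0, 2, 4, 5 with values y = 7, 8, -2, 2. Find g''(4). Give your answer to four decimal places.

11.3182

With M_i denoting the second derivative at x_i, h_i = 2, 2, 1, and Δ_i = (y_(i+1) − y_i)/h_i = 1/2, -5, 4:
  2·M_0 + 8·M_1 + 2·M_2 = 6(Δ_1 - Δ_0) = -33
  2·M_1 + 6·M_2 + 1·M_3 = 6(Δ_2 - Δ_1) = 54
Natural end conditions: M_0 = M_3 = 0.
Solving the tridiagonal system: M_0 = 0, M_1 = -153/22, M_2 = 249/22, M_3 = 0.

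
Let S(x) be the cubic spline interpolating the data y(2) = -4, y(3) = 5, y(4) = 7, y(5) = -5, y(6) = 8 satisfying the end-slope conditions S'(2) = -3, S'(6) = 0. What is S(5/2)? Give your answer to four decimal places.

-1.3549

Write m_i for S''(x_i). With h_i = 1, 1, 1, 1 and divided differences Δ_i = 9, 2, -12, 13, the continuity of S' gives the tridiagonal system
  1·m_0 + 4·m_1 + 1·m_2 = 6(Δ_1 - Δ_0) = -42
  1·m_1 + 4·m_2 + 1·m_3 = 6(Δ_2 - Δ_1) = -84
  1·m_2 + 4·m_3 + 1·m_4 = 6(Δ_3 - Δ_2) = 150
Clamped end conditions give two more equations: 2h_0·m_0 + h_0·m_1 = 6(Δ_0 - S'(2)) = 72 and h_3·m_3 + 2h_3·m_4 = 6(S'(6) - Δ_3) = -78.
Solving the tridiagonal system: m_0 = 1185/28, m_1 = -177/14, m_2 = -135/4, m_3 = 891/14, m_4 = -1983/28.
On [2, 3], S(x) = -4 - 3·(x - 2) + 1185/56·(x - 2)² - 513/56·(x - 2)³.
With (x - 2) = 1/2: S(5/2) = -607/448.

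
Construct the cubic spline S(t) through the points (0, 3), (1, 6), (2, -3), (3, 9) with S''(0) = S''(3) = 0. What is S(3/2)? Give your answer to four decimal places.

Let σ_i = S''(x_i). Step sizes h_i = 1, 1, 1; slopes of the chords Δ_i = (y_(i+1) - y_i)/h_i = 3, -9, 12.
  1·σ_0 + 4·σ_1 + 1·σ_2 = 6(Δ_1 - Δ_0) = -72
  1·σ_1 + 4·σ_2 + 1·σ_3 = 6(Δ_2 - Δ_1) = 126
Natural end conditions: σ_0 = σ_3 = 0.
Forward elimination and back-substitution give σ_0 = 0, σ_1 = -138/5, σ_2 = 192/5, σ_3 = 0.
On [1, 2], S(t) = 6 - 31/5·(t - 1) - 69/5·(t - 1)² + 11·(t - 1)³.
With (t - 1) = 1/2: S(3/2) = 33/40.

0.8250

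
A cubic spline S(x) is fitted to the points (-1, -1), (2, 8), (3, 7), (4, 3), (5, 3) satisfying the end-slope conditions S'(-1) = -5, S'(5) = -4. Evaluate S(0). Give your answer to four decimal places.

-1.3642

Let σ_i = S''(x_i). Step sizes h_i = 3, 1, 1, 1; slopes of the chords Δ_i = (y_(i+1) - y_i)/h_i = 3, -1, -4, 0.
  3·σ_0 + 8·σ_1 + 1·σ_2 = 6(Δ_1 - Δ_0) = -24
  1·σ_1 + 4·σ_2 + 1·σ_3 = 6(Δ_2 - Δ_1) = -18
  1·σ_2 + 4·σ_3 + 1·σ_4 = 6(Δ_3 - Δ_2) = 24
Clamped end conditions give two more equations: 2h_0·σ_0 + h_0·σ_1 = 6(Δ_0 - S'(-1)) = 48 and h_3·σ_3 + 2h_3·σ_4 = 6(S'(5) - Δ_3) = -24.
Solving: σ_0 = 607/54, σ_1 = -175/27, σ_2 = -317/54, σ_3 = 323/27, σ_4 = -971/54.
On [-1, 2], S(x) = -1 - 5·(x + 1) + 607/108·(x + 1)² - 319/324·(x + 1)³.
With (x + 1) = 1: S(0) = -221/162.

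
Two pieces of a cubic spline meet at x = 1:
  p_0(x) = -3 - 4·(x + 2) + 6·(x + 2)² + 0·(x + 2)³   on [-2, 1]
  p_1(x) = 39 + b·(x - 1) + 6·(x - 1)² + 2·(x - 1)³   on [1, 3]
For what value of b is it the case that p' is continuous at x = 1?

p_0'(x) = -4 + 12·(x + 2) + 0·(x + 2)², so p_0'(1) = 32. On the right, p_1'(1) = b, so b = 32.

32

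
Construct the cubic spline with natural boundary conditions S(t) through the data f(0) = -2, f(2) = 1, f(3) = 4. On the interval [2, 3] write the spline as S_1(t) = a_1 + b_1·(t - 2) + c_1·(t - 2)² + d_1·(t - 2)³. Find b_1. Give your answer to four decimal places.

Put σ_i = S'' at the i-th knot. Here h = (2, 1) and Δ = (3/2, 3), so the interior equations h_(i-1)·σ_(i-1) + 2(h_(i-1)+h_i)·σ_i + h_i·σ_(i+1) = 6(Δ_i − Δ_(i-1)) read
  2·σ_0 + 6·σ_1 + 1·σ_2 = 6(Δ_1 - Δ_0) = 9
Natural end conditions: σ_0 = σ_2 = 0.
Forward elimination and back-substitution give σ_0 = 0, σ_1 = 3/2, σ_2 = 0.
On [2, 3], with S_1(t) = a_1 + b_1·(t - 2) + c_1·(t - 2)² + d_1·(t - 2)³: c_1 = σ_1/2 = 3/4, d_1 = (σ_2 - σ_1)/(6h_1) = -1/4, b_1 = Δ_1 - h_1(2σ_1 + σ_2)/6 = 5/2.

2.5000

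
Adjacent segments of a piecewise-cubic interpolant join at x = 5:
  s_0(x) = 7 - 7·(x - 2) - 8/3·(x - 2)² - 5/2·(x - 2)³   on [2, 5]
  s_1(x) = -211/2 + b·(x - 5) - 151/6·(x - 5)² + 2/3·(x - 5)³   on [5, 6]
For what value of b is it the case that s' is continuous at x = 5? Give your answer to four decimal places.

-90.5000

s_0'(x) = -7 - 16/3·(x - 2) - 15/2·(x - 2)², so s_0'(5) = -181/2. On the right, s_1'(5) = b, so b = -181/2.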